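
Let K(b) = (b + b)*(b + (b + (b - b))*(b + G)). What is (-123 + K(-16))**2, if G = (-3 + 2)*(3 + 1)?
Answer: 97042201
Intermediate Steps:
G = -4 (G = -1*4 = -4)
K(b) = 2*b*(b + b*(-4 + b)) (K(b) = (b + b)*(b + (b + (b - b))*(b - 4)) = (2*b)*(b + (b + 0)*(-4 + b)) = (2*b)*(b + b*(-4 + b)) = 2*b*(b + b*(-4 + b)))
(-123 + K(-16))**2 = (-123 + 2*(-16)**2*(-3 - 16))**2 = (-123 + 2*256*(-19))**2 = (-123 - 9728)**2 = (-9851)**2 = 97042201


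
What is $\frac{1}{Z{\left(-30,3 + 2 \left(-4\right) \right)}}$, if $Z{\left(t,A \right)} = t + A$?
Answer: $- \frac{1}{35} \approx -0.028571$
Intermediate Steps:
$Z{\left(t,A \right)} = A + t$
$\frac{1}{Z{\left(-30,3 + 2 \left(-4\right) \right)}} = \frac{1}{\left(3 + 2 \left(-4\right)\right) - 30} = \frac{1}{\left(3 - 8\right) - 30} = \frac{1}{-5 - 30} = \frac{1}{-35} = - \frac{1}{35}$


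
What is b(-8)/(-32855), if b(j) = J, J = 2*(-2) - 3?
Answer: 7/32855 ≈ 0.00021306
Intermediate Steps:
J = -7 (J = -4 - 3 = -7)
b(j) = -7
b(-8)/(-32855) = -7/(-32855) = -7*(-1/32855) = 7/32855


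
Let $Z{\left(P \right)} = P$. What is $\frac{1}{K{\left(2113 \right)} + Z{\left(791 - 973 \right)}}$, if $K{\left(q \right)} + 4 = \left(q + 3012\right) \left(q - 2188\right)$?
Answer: $- \frac{1}{384561} \approx -2.6004 \cdot 10^{-6}$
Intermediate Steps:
$K{\left(q \right)} = -4 + \left(-2188 + q\right) \left(3012 + q\right)$ ($K{\left(q \right)} = -4 + \left(q + 3012\right) \left(q - 2188\right) = -4 + \left(3012 + q\right) \left(-2188 + q\right) = -4 + \left(-2188 + q\right) \left(3012 + q\right)$)
$\frac{1}{K{\left(2113 \right)} + Z{\left(791 - 973 \right)}} = \frac{1}{\left(-6590260 + 2113^{2} + 824 \cdot 2113\right) + \left(791 - 973\right)} = \frac{1}{\left(-6590260 + 4464769 + 1741112\right) - 182} = \frac{1}{-384379 - 182} = \frac{1}{-384561} = - \frac{1}{384561}$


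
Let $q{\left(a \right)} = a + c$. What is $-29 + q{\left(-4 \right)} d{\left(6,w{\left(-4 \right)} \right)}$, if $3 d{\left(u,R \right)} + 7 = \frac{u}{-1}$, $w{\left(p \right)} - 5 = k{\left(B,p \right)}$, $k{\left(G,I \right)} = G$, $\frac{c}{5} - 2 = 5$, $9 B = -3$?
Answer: $- \frac{490}{3} \approx -163.33$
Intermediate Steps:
$B = - \frac{1}{3}$ ($B = \frac{1}{9} \left(-3\right) = - \frac{1}{3} \approx -0.33333$)
$c = 35$ ($c = 10 + 5 \cdot 5 = 10 + 25 = 35$)
$q{\left(a \right)} = 35 + a$ ($q{\left(a \right)} = a + 35 = 35 + a$)
$w{\left(p \right)} = \frac{14}{3}$ ($w{\left(p \right)} = 5 - \frac{1}{3} = \frac{14}{3}$)
$d{\left(u,R \right)} = - \frac{7}{3} - \frac{u}{3}$ ($d{\left(u,R \right)} = - \frac{7}{3} + \frac{u \frac{1}{-1}}{3} = - \frac{7}{3} + \frac{u \left(-1\right)}{3} = - \frac{7}{3} + \frac{\left(-1\right) u}{3} = - \frac{7}{3} - \frac{u}{3}$)
$-29 + q{\left(-4 \right)} d{\left(6,w{\left(-4 \right)} \right)} = -29 + \left(35 - 4\right) \left(- \frac{7}{3} - 2\right) = -29 + 31 \left(- \frac{7}{3} - 2\right) = -29 + 31 \left(- \frac{13}{3}\right) = -29 - \frac{403}{3} = - \frac{490}{3}$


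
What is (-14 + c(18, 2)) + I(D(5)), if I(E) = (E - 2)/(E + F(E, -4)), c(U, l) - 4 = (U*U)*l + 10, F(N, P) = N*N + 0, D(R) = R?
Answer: 6481/10 ≈ 648.10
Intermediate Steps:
F(N, P) = N**2 (F(N, P) = N**2 + 0 = N**2)
c(U, l) = 14 + l*U**2 (c(U, l) = 4 + ((U*U)*l + 10) = 4 + (U**2*l + 10) = 4 + (l*U**2 + 10) = 4 + (10 + l*U**2) = 14 + l*U**2)
I(E) = (-2 + E)/(E + E**2) (I(E) = (E - 2)/(E + E**2) = (-2 + E)/(E + E**2))
(-14 + c(18, 2)) + I(D(5)) = (-14 + (14 + 2*18**2)) + (-2 + 5)/(5*(1 + 5)) = (-14 + (14 + 2*324)) + (1/5)*3/6 = (-14 + (14 + 648)) + (1/5)*(1/6)*3 = (-14 + 662) + 1/10 = 648 + 1/10 = 6481/10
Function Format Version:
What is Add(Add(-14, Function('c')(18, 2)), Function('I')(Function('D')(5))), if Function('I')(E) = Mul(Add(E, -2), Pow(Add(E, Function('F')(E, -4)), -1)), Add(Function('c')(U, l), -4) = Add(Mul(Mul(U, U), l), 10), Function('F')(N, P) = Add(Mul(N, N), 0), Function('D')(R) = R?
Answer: Rational(6481, 10) ≈ 648.10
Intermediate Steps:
Function('F')(N, P) = Pow(N, 2) (Function('F')(N, P) = Add(Pow(N, 2), 0) = Pow(N, 2))
Function('c')(U, l) = Add(14, Mul(l, Pow(U, 2))) (Function('c')(U, l) = Add(4, Add(Mul(Mul(U, U), l), 10)) = Add(4, Add(Mul(Pow(U, 2), l), 10)) = Add(4, Add(Mul(l, Pow(U, 2)), 10)) = Add(4, Add(10, Mul(l, Pow(U, 2)))) = Add(14, Mul(l, Pow(U, 2))))
Function('I')(E) = Mul(Pow(Add(E, Pow(E, 2)), -1), Add(-2, E)) (Function('I')(E) = Mul(Add(E, -2), Pow(Add(E, Pow(E, 2)), -1)) = Mul(Add(-2, E), Pow(Add(E, Pow(E, 2)), -1)) = Mul(Pow(Add(E, Pow(E, 2)), -1), Add(-2, E)))
Add(Add(-14, Function('c')(18, 2)), Function('I')(Function('D')(5))) = Add(Add(-14, Add(14, Mul(2, Pow(18, 2)))), Mul(Pow(5, -1), Pow(Add(1, 5), -1), Add(-2, 5))) = Add(Add(-14, Add(14, Mul(2, 324))), Mul(Rational(1, 5), Pow(6, -1), 3)) = Add(Add(-14, Add(14, 648)), Mul(Rational(1, 5), Rational(1, 6), 3)) = Add(Add(-14, 662), Rational(1, 10)) = Add(648, Rational(1, 10)) = Rational(6481, 10)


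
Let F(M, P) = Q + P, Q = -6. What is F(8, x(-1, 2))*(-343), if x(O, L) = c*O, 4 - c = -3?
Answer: 4459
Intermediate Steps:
c = 7 (c = 4 - 1*(-3) = 4 + 3 = 7)
x(O, L) = 7*O
F(M, P) = -6 + P
F(8, x(-1, 2))*(-343) = (-6 + 7*(-1))*(-343) = (-6 - 7)*(-343) = -13*(-343) = 4459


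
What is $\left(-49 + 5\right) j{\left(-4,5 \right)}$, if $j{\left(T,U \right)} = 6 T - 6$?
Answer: $1320$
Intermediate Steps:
$j{\left(T,U \right)} = -6 + 6 T$
$\left(-49 + 5\right) j{\left(-4,5 \right)} = \left(-49 + 5\right) \left(-6 + 6 \left(-4\right)\right) = - 44 \left(-6 - 24\right) = \left(-44\right) \left(-30\right) = 1320$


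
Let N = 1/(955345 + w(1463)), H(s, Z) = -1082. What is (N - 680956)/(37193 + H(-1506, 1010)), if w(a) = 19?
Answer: -650560847983/34499149404 ≈ -18.857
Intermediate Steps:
N = 1/955364 (N = 1/(955345 + 19) = 1/955364 ≈ 1.0467e-6)
(N - 680956)/(37193 + H(-1506, 1010)) = (1/955364 - 680956)/(37193 - 1082) = -650560847983/955364/36111 = -650560847983/955364*1/36111 = -650560847983/34499149404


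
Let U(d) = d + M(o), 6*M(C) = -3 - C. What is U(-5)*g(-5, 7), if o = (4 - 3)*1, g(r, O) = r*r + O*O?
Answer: -1258/3 ≈ -419.33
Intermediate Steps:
g(r, O) = O² + r² (g(r, O) = r² + O² = O² + r²)
o = 1 (o = 1*1 = 1)
M(C) = -½ - C/6 (M(C) = (-3 - C)/6 = -½ - C/6)
U(d) = -⅔ + d (U(d) = d + (-½ - ⅙*1) = d + (-½ - ⅙) = d - ⅔ = -⅔ + d)
U(-5)*g(-5, 7) = (-⅔ - 5)*(7² + (-5)²) = -17*(49 + 25)/3 = -17/3*74 = -1258/3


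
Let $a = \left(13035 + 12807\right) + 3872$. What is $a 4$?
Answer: $118856$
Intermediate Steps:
$a = 29714$ ($a = 25842 + 3872 = 29714$)
$a 4 = 29714 \cdot 4 = 118856$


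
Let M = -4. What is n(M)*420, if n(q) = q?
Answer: -1680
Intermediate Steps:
n(M)*420 = -4*420 = -1680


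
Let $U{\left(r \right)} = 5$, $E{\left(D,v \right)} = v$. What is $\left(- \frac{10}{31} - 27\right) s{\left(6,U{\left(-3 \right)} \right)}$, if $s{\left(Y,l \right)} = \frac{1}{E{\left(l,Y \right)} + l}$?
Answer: $- \frac{77}{31} \approx -2.4839$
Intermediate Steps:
$s{\left(Y,l \right)} = \frac{1}{Y + l}$
$\left(- \frac{10}{31} - 27\right) s{\left(6,U{\left(-3 \right)} \right)} = \frac{- \frac{10}{31} - 27}{6 + 5} = \frac{\left(-10\right) \frac{1}{31} - 27}{11} = \left(- \frac{10}{31} - 27\right) \frac{1}{11} = \left(- \frac{847}{31}\right) \frac{1}{11} = - \frac{77}{31}$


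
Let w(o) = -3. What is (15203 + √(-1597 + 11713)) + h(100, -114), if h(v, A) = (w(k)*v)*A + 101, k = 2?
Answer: 49504 + 6*√281 ≈ 49605.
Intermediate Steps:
h(v, A) = 101 - 3*A*v (h(v, A) = (-3*v)*A + 101 = -3*A*v + 101 = 101 - 3*A*v)
(15203 + √(-1597 + 11713)) + h(100, -114) = (15203 + √(-1597 + 11713)) + (101 - 3*(-114)*100) = (15203 + √10116) + (101 + 34200) = (15203 + 6*√281) + 34301 = 49504 + 6*√281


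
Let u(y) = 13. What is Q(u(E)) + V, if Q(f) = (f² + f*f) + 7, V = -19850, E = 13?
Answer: -19505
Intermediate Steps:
Q(f) = 7 + 2*f² (Q(f) = (f² + f²) + 7 = 2*f² + 7 = 7 + 2*f²)
Q(u(E)) + V = (7 + 2*13²) - 19850 = (7 + 2*169) - 19850 = (7 + 338) - 19850 = 345 - 19850 = -19505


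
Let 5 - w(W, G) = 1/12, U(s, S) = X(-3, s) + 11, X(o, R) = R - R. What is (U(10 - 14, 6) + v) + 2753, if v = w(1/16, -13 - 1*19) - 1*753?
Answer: 24191/12 ≈ 2015.9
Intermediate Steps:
X(o, R) = 0
U(s, S) = 11 (U(s, S) = 0 + 11 = 11)
w(W, G) = 59/12 (w(W, G) = 5 - 1/12 = 59/12)
v = -8977/12 (v = 59/12 - 1*753 = 59/12 - 753 = -8977/12 ≈ -748.08)
(U(10 - 14, 6) + v) + 2753 = (11 - 8977/12) + 2753 = -8845/12 + 2753 = 24191/12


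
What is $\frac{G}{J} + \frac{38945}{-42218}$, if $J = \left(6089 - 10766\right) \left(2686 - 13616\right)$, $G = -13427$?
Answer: $- \frac{497855018134}{539541923745} \approx -0.92274$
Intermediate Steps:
$J = 51119610$ ($J = \left(-4677\right) \left(-10930\right) = 51119610$)
$\frac{G}{J} + \frac{38945}{-42218} = - \frac{13427}{51119610} + \frac{38945}{-42218} = \left(-13427\right) \frac{1}{51119610} + 38945 \left(- \frac{1}{42218}\right) = - \frac{13427}{51119610} - \frac{38945}{42218} = - \frac{497855018134}{539541923745}$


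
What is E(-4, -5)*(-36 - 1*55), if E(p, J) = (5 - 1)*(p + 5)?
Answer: -364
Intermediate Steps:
E(p, J) = 20 + 4*p (E(p, J) = 4*(5 + p) = 20 + 4*p)
E(-4, -5)*(-36 - 1*55) = (20 + 4*(-4))*(-36 - 1*55) = (20 - 16)*(-36 - 55) = 4*(-91) = -364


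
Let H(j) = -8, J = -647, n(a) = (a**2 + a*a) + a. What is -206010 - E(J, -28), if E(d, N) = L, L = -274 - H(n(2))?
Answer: -205744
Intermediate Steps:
n(a) = a + 2*a**2 (n(a) = (a**2 + a**2) + a = 2*a**2 + a = a + 2*a**2)
L = -266 (L = -274 - 1*(-8) = -274 + 8 = -266)
E(d, N) = -266
-206010 - E(J, -28) = -206010 - 1*(-266) = -206010 + 266 = -205744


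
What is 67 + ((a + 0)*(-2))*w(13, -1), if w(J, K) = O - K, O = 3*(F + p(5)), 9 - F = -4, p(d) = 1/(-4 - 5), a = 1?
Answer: -37/3 ≈ -12.333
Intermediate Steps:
p(d) = -⅑ (p(d) = 1/(-9) = -⅑)
F = 13 (F = 9 - 1*(-4) = 9 + 4 = 13)
O = 116/3 (O = 3*(13 - ⅑) = 3*(116/9) = 116/3 ≈ 38.667)
w(J, K) = 116/3 - K
67 + ((a + 0)*(-2))*w(13, -1) = 67 + ((1 + 0)*(-2))*(116/3 - 1*(-1)) = 67 + (1*(-2))*(116/3 + 1) = 67 - 2*119/3 = 67 - 238/3 = -37/3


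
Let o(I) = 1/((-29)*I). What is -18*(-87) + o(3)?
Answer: 136241/87 ≈ 1566.0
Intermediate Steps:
o(I) = -1/(29*I)
-18*(-87) + o(3) = -18*(-87) - 1/29/3 = 1566 - 1/29*⅓ = 1566 - 1/87 = 136241/87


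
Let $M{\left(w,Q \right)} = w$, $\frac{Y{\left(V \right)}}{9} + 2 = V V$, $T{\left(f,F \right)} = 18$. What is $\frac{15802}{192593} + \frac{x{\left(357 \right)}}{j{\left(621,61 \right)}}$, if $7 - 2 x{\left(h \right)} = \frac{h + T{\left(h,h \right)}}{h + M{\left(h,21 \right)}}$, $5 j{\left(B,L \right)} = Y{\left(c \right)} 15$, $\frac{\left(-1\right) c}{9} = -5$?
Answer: $\frac{24184847165}{294549423084} \approx 0.082108$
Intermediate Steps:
$c = 45$ ($c = \left(-9\right) \left(-5\right) = 45$)
$Y{\left(V \right)} = -18 + 9 V^{2}$ ($Y{\left(V \right)} = -18 + 9 V V = -18 + 9 V^{2}$)
$j{\left(B,L \right)} = 54621$ ($j{\left(B,L \right)} = \frac{\left(-18 + 9 \cdot 45^{2}\right) 15}{5} = \frac{\left(-18 + 9 \cdot 2025\right) 15}{5} = \frac{\left(-18 + 18225\right) 15}{5} = \frac{18207 \cdot 15}{5} = \frac{1}{5} \cdot 273105 = 54621$)
$x{\left(h \right)} = \frac{7}{2} - \frac{18 + h}{4 h}$ ($x{\left(h \right)} = \frac{7}{2} - \frac{\left(h + 18\right) \frac{1}{h + h}}{2} = \frac{7}{2} - \frac{\left(18 + h\right) \frac{1}{2 h}}{2} = \frac{7}{2} - \frac{\frac{1}{2} \frac{1}{h} \left(18 + h\right)}{2} = \frac{7}{2} - \frac{18 + h}{4 h}$)
$\frac{15802}{192593} + \frac{x{\left(357 \right)}}{j{\left(621,61 \right)}} = \frac{15802}{192593} + \frac{\frac{1}{4} \cdot \frac{1}{357} \left(-18 + 13 \cdot 357\right)}{54621} = 15802 \cdot \frac{1}{192593} + \frac{1}{4} \cdot \frac{1}{357} \left(-18 + 4641\right) \frac{1}{54621} = \frac{15802}{192593} + \frac{1}{4} \cdot \frac{1}{357} \cdot 4623 \cdot \frac{1}{54621} = \frac{15802}{192593} + \frac{1541}{476} \cdot \frac{1}{54621} = \frac{15802}{192593} + \frac{1541}{25999596} = \frac{24184847165}{294549423084}$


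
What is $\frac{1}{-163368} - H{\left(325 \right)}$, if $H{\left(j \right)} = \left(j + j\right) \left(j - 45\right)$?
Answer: $- \frac{29732976001}{163368} \approx -1.82 \cdot 10^{5}$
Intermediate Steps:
$H{\left(j \right)} = 2 j \left(-45 + j\right)$
$\frac{1}{-163368} - H{\left(325 \right)} = \frac{1}{-163368} - 2 \cdot 325 \left(-45 + 325\right) = - \frac{1}{163368} - 2 \cdot 325 \cdot 280 = - \frac{1}{163368} - 182000 = - \frac{29732976001}{163368}$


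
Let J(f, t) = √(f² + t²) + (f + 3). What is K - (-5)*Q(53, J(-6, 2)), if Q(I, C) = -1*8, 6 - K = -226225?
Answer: 226191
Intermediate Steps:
K = 226231 (K = 6 - 1*(-226225) = 6 + 226225 = 226231)
J(f, t) = 3 + f + √(f² + t²) (J(f, t) = √(f² + t²) + (3 + f) = 3 + f + √(f² + t²))
Q(I, C) = -8
K - (-5)*Q(53, J(-6, 2)) = 226231 - (-5)*(-8) = 226231 - 1*40 = 226231 - 40 = 226191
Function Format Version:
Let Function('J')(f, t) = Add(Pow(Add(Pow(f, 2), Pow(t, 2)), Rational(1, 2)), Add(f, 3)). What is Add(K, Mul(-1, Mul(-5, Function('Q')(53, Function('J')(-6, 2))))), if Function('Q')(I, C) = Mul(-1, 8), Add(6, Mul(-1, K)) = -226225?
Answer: 226191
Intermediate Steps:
K = 226231 (K = Add(6, Mul(-1, -226225)) = Add(6, 226225) = 226231)
Function('J')(f, t) = Add(3, f, Pow(Add(Pow(f, 2), Pow(t, 2)), Rational(1, 2))) (Function('J')(f, t) = Add(Pow(Add(Pow(f, 2), Pow(t, 2)), Rational(1, 2)), Add(3, f)) = Add(3, f, Pow(Add(Pow(f, 2), Pow(t, 2)), Rational(1, 2))))
Function('Q')(I, C) = -8
Add(K, Mul(-1, Mul(-5, Function('Q')(53, Function('J')(-6, 2))))) = Add(226231, Mul(-1, Mul(-5, -8))) = Add(226231, Mul(-1, 40)) = Add(226231, -40) = 226191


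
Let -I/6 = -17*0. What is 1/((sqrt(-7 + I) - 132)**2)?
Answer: (132 - I*sqrt(7))**(-2) ≈ 5.7323e-5 + 2.2988e-6*I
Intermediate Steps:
I = 0 (I = -(-102)*0 = -6*0 = 0)
1/((sqrt(-7 + I) - 132)**2) = 1/((sqrt(-7 + 0) - 132)**2) = 1/((sqrt(-7) - 132)**2) = 1/((I*sqrt(7) - 132)**2) = 1/((-132 + I*sqrt(7))**2) = (-132 + I*sqrt(7))**(-2)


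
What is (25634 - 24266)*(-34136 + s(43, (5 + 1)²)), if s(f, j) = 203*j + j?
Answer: -36651456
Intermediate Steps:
s(f, j) = 204*j
(25634 - 24266)*(-34136 + s(43, (5 + 1)²)) = (25634 - 24266)*(-34136 + 204*(5 + 1)²) = 1368*(-34136 + 204*6²) = 1368*(-34136 + 204*36) = 1368*(-34136 + 7344) = 1368*(-26792) = -36651456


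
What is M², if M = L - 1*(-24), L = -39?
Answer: 225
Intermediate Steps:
M = -15 (M = -39 - 1*(-24) = -39 + 24 = -15)
M² = (-15)² = 225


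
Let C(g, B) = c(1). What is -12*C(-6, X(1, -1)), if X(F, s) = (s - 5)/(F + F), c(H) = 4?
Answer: -48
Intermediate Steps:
X(F, s) = (-5 + s)/(2*F) (X(F, s) = (-5 + s)/((2*F)) = (-5 + s)*(1/(2*F)) = (-5 + s)/(2*F))
C(g, B) = 4
-12*C(-6, X(1, -1)) = -12*4 = -48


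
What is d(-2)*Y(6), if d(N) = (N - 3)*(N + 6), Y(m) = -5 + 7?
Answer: -40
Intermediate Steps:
Y(m) = 2
d(N) = (-3 + N)*(6 + N)
d(-2)*Y(6) = (-18 + (-2)² + 3*(-2))*2 = (-18 + 4 - 6)*2 = -20*2 = -40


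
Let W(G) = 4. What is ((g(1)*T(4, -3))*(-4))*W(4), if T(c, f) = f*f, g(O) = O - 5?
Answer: 576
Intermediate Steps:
g(O) = -5 + O
T(c, f) = f²
((g(1)*T(4, -3))*(-4))*W(4) = (((-5 + 1)*(-3)²)*(-4))*4 = (-4*9*(-4))*4 = -36*(-4)*4 = 144*4 = 576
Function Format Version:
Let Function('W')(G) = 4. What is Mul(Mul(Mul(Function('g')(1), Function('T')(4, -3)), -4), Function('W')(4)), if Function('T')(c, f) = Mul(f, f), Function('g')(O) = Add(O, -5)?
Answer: 576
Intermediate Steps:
Function('g')(O) = Add(-5, O)
Function('T')(c, f) = Pow(f, 2)
Mul(Mul(Mul(Function('g')(1), Function('T')(4, -3)), -4), Function('W')(4)) = Mul(Mul(Mul(Add(-5, 1), Pow(-3, 2)), -4), 4) = Mul(Mul(Mul(-4, 9), -4), 4) = Mul(Mul(-36, -4), 4) = Mul(144, 4) = 576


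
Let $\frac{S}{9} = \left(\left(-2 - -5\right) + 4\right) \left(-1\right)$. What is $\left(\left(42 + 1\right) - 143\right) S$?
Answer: $6300$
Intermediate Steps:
$S = -63$ ($S = 9 \left(\left(-2 - -5\right) + 4\right) \left(-1\right) = 9 \left(\left(-2 + 5\right) + 4\right) \left(-1\right) = 9 \left(3 + 4\right) \left(-1\right) = 9 \cdot 7 \left(-1\right) = 9 \left(-7\right) = -63$)
$\left(\left(42 + 1\right) - 143\right) S = \left(\left(42 + 1\right) - 143\right) \left(-63\right) = \left(43 - 143\right) \left(-63\right) = \left(-100\right) \left(-63\right) = 6300$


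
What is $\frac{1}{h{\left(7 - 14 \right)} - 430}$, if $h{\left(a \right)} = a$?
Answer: $- \frac{1}{437} \approx -0.0022883$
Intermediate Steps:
$\frac{1}{h{\left(7 - 14 \right)} - 430} = \frac{1}{\left(7 - 14\right) - 430} = \frac{1}{-7 - 430} = \frac{1}{-437} = - \frac{1}{437}$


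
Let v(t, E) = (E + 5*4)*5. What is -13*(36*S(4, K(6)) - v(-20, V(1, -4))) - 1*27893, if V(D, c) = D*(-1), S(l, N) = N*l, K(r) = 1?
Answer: -28530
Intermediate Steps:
V(D, c) = -D
v(t, E) = 100 + 5*E (v(t, E) = (E + 20)*5 = (20 + E)*5 = 100 + 5*E)
-13*(36*S(4, K(6)) - v(-20, V(1, -4))) - 1*27893 = -13*(36*(1*4) - (100 + 5*(-1*1))) - 1*27893 = -13*(36*4 - (100 + 5*(-1))) - 27893 = -13*(144 - (100 - 5)) - 27893 = -13*(144 - 1*95) - 27893 = -13*(144 - 95) - 27893 = -13*49 - 27893 = -637 - 27893 = -28530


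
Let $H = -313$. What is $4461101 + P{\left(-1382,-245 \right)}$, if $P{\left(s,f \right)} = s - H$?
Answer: $4460032$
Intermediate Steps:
$P{\left(s,f \right)} = 313 + s$ ($P{\left(s,f \right)} = s - -313 = s + 313 = 313 + s$)
$4461101 + P{\left(-1382,-245 \right)} = 4461101 + \left(313 - 1382\right) = 4461101 - 1069 = 4460032$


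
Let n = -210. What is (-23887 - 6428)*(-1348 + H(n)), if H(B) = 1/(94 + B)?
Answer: 4740326235/116 ≈ 4.0865e+7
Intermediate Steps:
(-23887 - 6428)*(-1348 + H(n)) = (-23887 - 6428)*(-1348 + 1/(94 - 210)) = -30315*(-1348 + 1/(-116)) = -30315*(-1348 - 1/116) = -30315*(-156369/116) = 4740326235/116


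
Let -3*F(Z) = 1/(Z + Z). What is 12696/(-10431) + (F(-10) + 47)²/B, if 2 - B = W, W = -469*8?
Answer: -9840944081/15663189600 ≈ -0.62828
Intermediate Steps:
F(Z) = -1/(6*Z) (F(Z) = -1/(3*(Z + Z)) = -1/(2*Z)/3 = -1/(6*Z))
W = -3752
B = 3754 (B = 2 - 1*(-3752) = 2 + 3752 = 3754)
12696/(-10431) + (F(-10) + 47)²/B = 12696/(-10431) + (-⅙/(-10) + 47)²/3754 = 12696*(-1/10431) + (-⅙*(-⅒) + 47)²*(1/3754) = -4232/3477 + (1/60 + 47)²*(1/3754) = -4232/3477 + (2821/60)²*(1/3754) = -4232/3477 + (7958041/3600)*(1/3754) = -4232/3477 + 7958041/13514400 = -9840944081/15663189600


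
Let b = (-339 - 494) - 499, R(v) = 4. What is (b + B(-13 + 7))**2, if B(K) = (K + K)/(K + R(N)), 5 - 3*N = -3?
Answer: 1758276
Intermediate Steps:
N = 8/3 (N = 5/3 - 1/3*(-3) = 5/3 + 1 = 8/3 ≈ 2.6667)
b = -1332 (b = -833 - 499 = -1332)
B(K) = 2*K/(4 + K) (B(K) = (K + K)/(K + 4) = (2*K)/(4 + K) = 2*K/(4 + K))
(b + B(-13 + 7))**2 = (-1332 + 2*(-13 + 7)/(4 + (-13 + 7)))**2 = (-1332 + 2*(-6)/(4 - 6))**2 = (-1332 + 2*(-6)/(-2))**2 = (-1332 + 2*(-6)*(-1/2))**2 = (-1332 + 6)**2 = (-1326)**2 = 1758276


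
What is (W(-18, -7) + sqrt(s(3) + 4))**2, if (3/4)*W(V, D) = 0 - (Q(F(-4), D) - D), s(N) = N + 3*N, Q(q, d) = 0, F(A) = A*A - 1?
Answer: 256/9 ≈ 28.444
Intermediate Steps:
F(A) = -1 + A**2 (F(A) = A**2 - 1 = -1 + A**2)
s(N) = 4*N
W(V, D) = 4*D/3 (W(V, D) = 4*(0 - (0 - D))/3 = 4*(0 - (-1)*D)/3 = 4*(0 + D)/3 = 4*D/3)
(W(-18, -7) + sqrt(s(3) + 4))**2 = ((4/3)*(-7) + sqrt(4*3 + 4))**2 = (-28/3 + sqrt(12 + 4))**2 = (-28/3 + sqrt(16))**2 = (-28/3 + 4)**2 = (-16/3)**2 = 256/9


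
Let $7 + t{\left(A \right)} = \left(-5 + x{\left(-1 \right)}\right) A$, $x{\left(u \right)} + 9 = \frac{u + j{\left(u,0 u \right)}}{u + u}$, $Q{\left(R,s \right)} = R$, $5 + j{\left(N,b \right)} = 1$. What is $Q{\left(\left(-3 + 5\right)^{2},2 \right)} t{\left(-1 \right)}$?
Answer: $18$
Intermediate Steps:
$j{\left(N,b \right)} = -4$ ($j{\left(N,b \right)} = -5 + 1 = -4$)
$x{\left(u \right)} = -9 + \frac{-4 + u}{2 u}$ ($x{\left(u \right)} = -9 + \frac{u - 4}{u + u} = -9 + \frac{-4 + u}{2 u}$)
$t{\left(A \right)} = -7 - \frac{23 A}{2}$ ($t{\left(A \right)} = -7 + \left(-5 - \left(\frac{17}{2} + \frac{2}{-1}\right)\right) A = -7 + \left(-5 - \frac{13}{2}\right) A = -7 - \frac{23 A}{2}$)
$Q{\left(\left(-3 + 5\right)^{2},2 \right)} t{\left(-1 \right)} = \left(-3 + 5\right)^{2} \left(-7 - - \frac{23}{2}\right) = 2^{2} \left(-7 + \frac{23}{2}\right) = 4 \cdot \frac{9}{2} = 18$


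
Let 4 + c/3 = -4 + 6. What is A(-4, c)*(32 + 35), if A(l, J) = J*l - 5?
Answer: 1273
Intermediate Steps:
c = -6 (c = -12 + 3*(-4 + 6) = -12 + 3*2 = -12 + 6 = -6)
A(l, J) = -5 + J*l
A(-4, c)*(32 + 35) = (-5 - 6*(-4))*(32 + 35) = (-5 + 24)*67 = 19*67 = 1273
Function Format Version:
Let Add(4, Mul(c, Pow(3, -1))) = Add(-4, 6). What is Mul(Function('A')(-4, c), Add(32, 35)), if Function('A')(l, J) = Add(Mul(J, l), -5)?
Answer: 1273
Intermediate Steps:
c = -6 (c = Add(-12, Mul(3, Add(-4, 6))) = Add(-12, Mul(3, 2)) = Add(-12, 6) = -6)
Function('A')(l, J) = Add(-5, Mul(J, l))
Mul(Function('A')(-4, c), Add(32, 35)) = Mul(Add(-5, Mul(-6, -4)), Add(32, 35)) = Mul(Add(-5, 24), 67) = Mul(19, 67) = 1273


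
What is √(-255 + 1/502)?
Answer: I*√64260518/502 ≈ 15.969*I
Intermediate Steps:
√(-255 + 1/502) = √(-128009/502) = I*√64260518/502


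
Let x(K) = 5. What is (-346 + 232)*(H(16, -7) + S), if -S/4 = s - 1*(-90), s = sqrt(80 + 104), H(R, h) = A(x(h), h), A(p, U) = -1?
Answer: 41154 + 912*sqrt(46) ≈ 47340.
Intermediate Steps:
H(R, h) = -1
s = 2*sqrt(46) (s = sqrt(184) = 2*sqrt(46) ≈ 13.565)
S = -360 - 8*sqrt(46) (S = -4*(2*sqrt(46) - 1*(-90)) = -4*(2*sqrt(46) + 90) = -4*(90 + 2*sqrt(46)) = -360 - 8*sqrt(46) ≈ -414.26)
(-346 + 232)*(H(16, -7) + S) = (-346 + 232)*(-1 + (-360 - 8*sqrt(46))) = -114*(-361 - 8*sqrt(46)) = 41154 + 912*sqrt(46)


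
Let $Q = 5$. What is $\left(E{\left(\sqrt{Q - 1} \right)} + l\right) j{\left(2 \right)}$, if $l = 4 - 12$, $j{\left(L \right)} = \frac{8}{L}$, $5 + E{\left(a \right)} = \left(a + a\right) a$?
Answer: $-20$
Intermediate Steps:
$E{\left(a \right)} = -5 + 2 a^{2}$ ($E{\left(a \right)} = -5 + \left(a + a\right) a = -5 + 2 a a = -5 + 2 a^{2}$)
$l = -8$ ($l = 4 - 12 = -8$)
$\left(E{\left(\sqrt{Q - 1} \right)} + l\right) j{\left(2 \right)} = \left(\left(-5 + 2 \left(\sqrt{5 - 1}\right)^{2}\right) - 8\right) \frac{8}{2} = \left(\left(-5 + 2 \left(\sqrt{4}\right)^{2}\right) - 8\right) 8 \cdot \frac{1}{2} = \left(\left(-5 + 2 \cdot 2^{2}\right) - 8\right) 4 = \left(\left(-5 + 2 \cdot 4\right) - 8\right) 4 = \left(\left(-5 + 8\right) - 8\right) 4 = \left(3 - 8\right) 4 = \left(-5\right) 4 = -20$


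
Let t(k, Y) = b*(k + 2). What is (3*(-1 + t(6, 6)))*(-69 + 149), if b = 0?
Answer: -240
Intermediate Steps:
t(k, Y) = 0 (t(k, Y) = 0*(k + 2) = 0*(2 + k) = 0)
(3*(-1 + t(6, 6)))*(-69 + 149) = (3*(-1 + 0))*(-69 + 149) = (3*(-1))*80 = -3*80 = -240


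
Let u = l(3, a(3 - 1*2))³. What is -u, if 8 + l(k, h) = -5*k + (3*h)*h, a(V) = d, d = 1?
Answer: 8000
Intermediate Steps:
a(V) = 1
l(k, h) = -8 - 5*k + 3*h² (l(k, h) = -8 + (-5*k + (3*h)*h) = -8 + (-5*k + 3*h²) = -8 - 5*k + 3*h²)
u = -8000 (u = (-8 - 5*3 + 3*1²)³ = (-8 - 15 + 3*1)³ = (-8 - 15 + 3)³ = (-20)³ = -8000)
-u = -1*(-8000) = 8000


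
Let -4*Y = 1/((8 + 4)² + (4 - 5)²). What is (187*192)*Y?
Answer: -8976/145 ≈ -61.903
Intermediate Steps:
Y = -1/580 (Y = -1/(4*((8 + 4)² + (4 - 5)²)) = -1/(4*(12² + (-1)²)) = -1/(4*(144 + 1)) = -¼/145 = -¼*1/145 = -1/580 ≈ -0.0017241)
(187*192)*Y = (187*192)*(-1/580) = 35904*(-1/580) = -8976/145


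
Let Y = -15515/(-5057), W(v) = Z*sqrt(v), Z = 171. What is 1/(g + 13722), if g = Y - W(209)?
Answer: 350994582133/4661136954845680 + 4373025579*sqrt(209)/4661136954845680 ≈ 8.8866e-5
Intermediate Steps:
W(v) = 171*sqrt(v)
Y = 15515/5057 (Y = -15515*(-1/5057) = 15515/5057 ≈ 3.0680)
g = 15515/5057 - 171*sqrt(209) ≈ -2469.1
1/(g + 13722) = 1/((15515/5057 - 171*sqrt(209)) + 13722) = 1/(69407669/5057 - 171*sqrt(209))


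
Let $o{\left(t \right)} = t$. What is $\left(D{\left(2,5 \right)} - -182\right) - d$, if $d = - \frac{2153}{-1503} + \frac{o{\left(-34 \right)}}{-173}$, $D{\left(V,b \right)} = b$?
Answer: $\frac{48199982}{260019} \approx 185.37$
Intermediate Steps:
$d = \frac{423571}{260019}$ ($d = - \frac{2153}{-1503} - \frac{34}{-173} = \left(-2153\right) \left(- \frac{1}{1503}\right) - - \frac{34}{173} = \frac{2153}{1503} + \frac{34}{173} = \frac{423571}{260019} \approx 1.629$)
$\left(D{\left(2,5 \right)} - -182\right) - d = \left(5 - -182\right) - \frac{423571}{260019} = \left(5 + 182\right) - \frac{423571}{260019} = 187 - \frac{423571}{260019} = \frac{48199982}{260019}$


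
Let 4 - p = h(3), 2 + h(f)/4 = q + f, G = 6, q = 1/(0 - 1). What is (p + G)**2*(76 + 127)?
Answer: 20300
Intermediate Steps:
q = -1 (q = 1/(-1) = -1)
h(f) = -12 + 4*f (h(f) = -8 + 4*(-1 + f) = -8 + (-4 + 4*f) = -12 + 4*f)
p = 4 (p = 4 - (-12 + 4*3) = 4 - (-12 + 12) = 4 - 1*0 = 4 + 0 = 4)
(p + G)**2*(76 + 127) = (4 + 6)**2*(76 + 127) = 10**2*203 = 100*203 = 20300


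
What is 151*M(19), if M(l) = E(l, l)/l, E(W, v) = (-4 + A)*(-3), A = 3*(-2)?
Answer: 4530/19 ≈ 238.42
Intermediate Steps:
A = -6
E(W, v) = 30 (E(W, v) = (-4 - 6)*(-3) = -10*(-3) = 30)
M(l) = 30/l
151*M(19) = 151*(30/19) = 4530/19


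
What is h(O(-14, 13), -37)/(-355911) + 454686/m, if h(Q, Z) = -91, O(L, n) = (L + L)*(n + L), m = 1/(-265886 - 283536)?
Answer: -88911725481409121/355911 ≈ -2.4981e+11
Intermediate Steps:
m = -1/549422 (m = 1/(-549422) = -1/549422 ≈ -1.8201e-6)
O(L, n) = 2*L*(L + n) (O(L, n) = (2*L)*(L + n) = 2*L*(L + n))
h(O(-14, 13), -37)/(-355911) + 454686/m = -91/(-355911) + 454686/(-1/549422) = -91*(-1/355911) + 454686*(-549422) = 91/355911 - 249814491492 = -88911725481409121/355911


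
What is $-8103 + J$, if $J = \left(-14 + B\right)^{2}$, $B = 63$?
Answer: $-5702$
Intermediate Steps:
$J = 2401$ ($J = \left(-14 + 63\right)^{2} = 49^{2} = 2401$)
$-8103 + J = -8103 + 2401 = -5702$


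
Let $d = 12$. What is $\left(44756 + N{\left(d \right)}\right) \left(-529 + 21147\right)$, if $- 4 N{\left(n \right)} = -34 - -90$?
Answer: $922490556$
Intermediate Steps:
$N{\left(n \right)} = -14$ ($N{\left(n \right)} = - \frac{-34 - -90}{4} = - \frac{-34 + 90}{4} = \left(- \frac{1}{4}\right) 56 = -14$)
$\left(44756 + N{\left(d \right)}\right) \left(-529 + 21147\right) = \left(44756 - 14\right) \left(-529 + 21147\right) = 44742 \cdot 20618 = 922490556$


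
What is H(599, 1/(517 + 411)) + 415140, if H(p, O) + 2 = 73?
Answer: 415211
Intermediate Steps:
H(p, O) = 71 (H(p, O) = -2 + 73 = 71)
H(599, 1/(517 + 411)) + 415140 = 71 + 415140 = 415211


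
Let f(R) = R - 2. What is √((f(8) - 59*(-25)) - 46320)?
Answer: I*√44839 ≈ 211.75*I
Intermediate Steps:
f(R) = -2 + R
√((f(8) - 59*(-25)) - 46320) = √(((-2 + 8) - 59*(-25)) - 46320) = √((6 + 1475) - 46320) = √(1481 - 46320) = √(-44839) = I*√44839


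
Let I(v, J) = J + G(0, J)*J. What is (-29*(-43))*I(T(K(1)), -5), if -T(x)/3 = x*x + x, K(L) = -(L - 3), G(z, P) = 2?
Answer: -18705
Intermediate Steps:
K(L) = 3 - L (K(L) = -(-3 + L) = 3 - L)
T(x) = -3*x - 3*x² (T(x) = -3*(x*x + x) = -3*(x² + x) = -3*(x + x²) = -3*x - 3*x²)
I(v, J) = 3*J (I(v, J) = J + 2*J = 3*J)
(-29*(-43))*I(T(K(1)), -5) = (-29*(-43))*(3*(-5)) = 1247*(-15) = -18705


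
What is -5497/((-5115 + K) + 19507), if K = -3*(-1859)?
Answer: -5497/19969 ≈ -0.27528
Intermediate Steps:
K = 5577
-5497/((-5115 + K) + 19507) = -5497/((-5115 + 5577) + 19507) = -5497/(462 + 19507) = -5497/19969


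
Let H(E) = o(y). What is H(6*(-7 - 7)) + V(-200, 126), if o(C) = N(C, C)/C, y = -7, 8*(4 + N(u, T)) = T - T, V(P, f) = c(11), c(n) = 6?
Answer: 46/7 ≈ 6.5714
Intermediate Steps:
V(P, f) = 6
N(u, T) = -4 (N(u, T) = -4 + (T - T)/8 = -4 + (⅛)*0 = -4 + 0 = -4)
o(C) = -4/C
H(E) = 4/7 (H(E) = -4/(-7) = -4*(-⅐) = 4/7)
H(6*(-7 - 7)) + V(-200, 126) = 4/7 + 6 = 46/7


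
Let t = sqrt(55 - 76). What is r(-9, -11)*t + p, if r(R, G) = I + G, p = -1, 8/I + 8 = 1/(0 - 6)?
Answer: -1 - 587*I*sqrt(21)/49 ≈ -1.0 - 54.897*I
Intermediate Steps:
I = -48/49 (I = 8/(-8 + 1/(0 - 6)) = 8/(-8 + 1/(-6)) = 8/(-8 - 1/6) = 8/(-49/6) = 8*(-6/49) = -48/49 ≈ -0.97959)
t = I*sqrt(21) (t = sqrt(-21) = I*sqrt(21) ≈ 4.5826*I)
r(R, G) = -48/49 + G
r(-9, -11)*t + p = (-48/49 - 11)*(I*sqrt(21)) - 1 = -587*I*sqrt(21)/49 - 1 = -1 - 587*I*sqrt(21)/49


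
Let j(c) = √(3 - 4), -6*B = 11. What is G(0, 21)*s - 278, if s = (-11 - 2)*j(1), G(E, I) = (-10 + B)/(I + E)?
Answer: -278 + 923*I/126 ≈ -278.0 + 7.3254*I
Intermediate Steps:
B = -11/6 (B = -⅙*11 = -11/6 ≈ -1.8333)
j(c) = I (j(c) = √(-1) = I)
G(E, I) = -71/(6*(E + I)) (G(E, I) = (-10 - 11/6)/(I + E) = -71/(6*(E + I)))
s = -13*I (s = (-11 - 2)*I = -13*I ≈ -13.0*I)
G(0, 21)*s - 278 = (-71/(6*0 + 6*21))*(-13*I) - 278 = (-71/(0 + 126))*(-13*I) - 278 = (-71/126)*(-13*I) - 278 = (-71*1/126)*(-13*I) - 278 = -(-923)*I/126 - 278 = 923*I/126 - 278 = -278 + 923*I/126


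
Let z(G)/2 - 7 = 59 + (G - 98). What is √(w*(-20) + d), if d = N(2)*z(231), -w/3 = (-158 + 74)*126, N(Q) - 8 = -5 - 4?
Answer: I*√635438 ≈ 797.14*I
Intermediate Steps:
N(Q) = -1 (N(Q) = 8 + (-5 - 4) = 8 - 9 = -1)
z(G) = -64 + 2*G (z(G) = 14 + 2*(59 + (G - 98)) = 14 + 2*(59 + (-98 + G)) = 14 + 2*(-39 + G) = 14 + (-78 + 2*G) = -64 + 2*G)
w = 31752 (w = -3*(-158 + 74)*126 = -(-252)*126 = -3*(-10584) = 31752)
d = -398 (d = -(-64 + 2*231) = -(-64 + 462) = -1*398 = -398)
√(w*(-20) + d) = √(31752*(-20) - 398) = √(-635040 - 398) = √(-635438) = I*√635438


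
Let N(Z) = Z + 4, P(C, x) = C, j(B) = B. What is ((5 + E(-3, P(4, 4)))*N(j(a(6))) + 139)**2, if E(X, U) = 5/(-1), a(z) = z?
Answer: 19321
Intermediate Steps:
N(Z) = 4 + Z
E(X, U) = -5 (E(X, U) = 5*(-1) = -5)
((5 + E(-3, P(4, 4)))*N(j(a(6))) + 139)**2 = ((5 - 5)*(4 + 6) + 139)**2 = (0*10 + 139)**2 = (0 + 139)**2 = 139**2 = 19321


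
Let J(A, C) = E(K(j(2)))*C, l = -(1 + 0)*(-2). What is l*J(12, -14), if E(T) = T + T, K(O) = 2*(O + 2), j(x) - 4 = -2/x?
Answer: -560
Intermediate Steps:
l = 2 (l = -(-2) = -1*(-2) = 2)
j(x) = 4 - 2/x
K(O) = 4 + 2*O (K(O) = 2*(2 + O) = 4 + 2*O)
E(T) = 2*T
J(A, C) = 20*C (J(A, C) = (2*(4 + 2*(4 - 2/2)))*C = (2*(4 + 2*(4 - 2*½)))*C = (2*(4 + 2*(4 - 1)))*C = (2*(4 + 2*3))*C = (2*(4 + 6))*C = (2*10)*C = 20*C)
l*J(12, -14) = 2*(20*(-14)) = 2*(-280) = -560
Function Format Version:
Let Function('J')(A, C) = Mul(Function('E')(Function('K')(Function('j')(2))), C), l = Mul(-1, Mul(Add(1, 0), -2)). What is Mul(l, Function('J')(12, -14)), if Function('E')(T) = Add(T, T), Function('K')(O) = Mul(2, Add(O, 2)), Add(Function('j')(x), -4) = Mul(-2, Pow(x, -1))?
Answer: -560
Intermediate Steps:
l = 2 (l = Mul(-1, Mul(1, -2)) = Mul(-1, -2) = 2)
Function('j')(x) = Add(4, Mul(-2, Pow(x, -1)))
Function('K')(O) = Add(4, Mul(2, O)) (Function('K')(O) = Mul(2, Add(2, O)) = Add(4, Mul(2, O)))
Function('E')(T) = Mul(2, T)
Function('J')(A, C) = Mul(20, C) (Function('J')(A, C) = Mul(Mul(2, Add(4, Mul(2, Add(4, Mul(-2, Pow(2, -1)))))), C) = Mul(Mul(2, Add(4, Mul(2, Add(4, Mul(-2, Rational(1, 2)))))), C) = Mul(Mul(2, Add(4, Mul(2, Add(4, -1)))), C) = Mul(Mul(2, Add(4, Mul(2, 3))), C) = Mul(Mul(2, Add(4, 6)), C) = Mul(Mul(2, 10), C) = Mul(20, C))
Mul(l, Function('J')(12, -14)) = Mul(2, Mul(20, -14)) = Mul(2, -280) = -560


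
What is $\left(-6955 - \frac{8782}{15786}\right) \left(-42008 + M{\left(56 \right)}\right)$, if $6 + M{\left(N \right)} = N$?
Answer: $\frac{255944760372}{877} \approx 2.9184 \cdot 10^{8}$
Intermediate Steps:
$M{\left(N \right)} = -6 + N$
$\left(-6955 - \frac{8782}{15786}\right) \left(-42008 + M{\left(56 \right)}\right) = \left(-6955 - \frac{8782}{15786}\right) \left(-42008 + \left(-6 + 56\right)\right) = \left(-6955 - \frac{4391}{7893}\right) \left(-42008 + 50\right) = \left(-6955 - \frac{4391}{7893}\right) \left(-41958\right) = \left(- \frac{54900206}{7893}\right) \left(-41958\right) = \frac{255944760372}{877}$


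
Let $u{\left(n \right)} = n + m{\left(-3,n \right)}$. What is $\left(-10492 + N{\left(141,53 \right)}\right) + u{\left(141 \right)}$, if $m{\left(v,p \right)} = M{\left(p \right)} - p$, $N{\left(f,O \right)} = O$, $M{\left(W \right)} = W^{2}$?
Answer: $9442$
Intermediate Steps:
$m{\left(v,p \right)} = p^{2} - p$
$u{\left(n \right)} = n + n \left(-1 + n\right)$
$\left(-10492 + N{\left(141,53 \right)}\right) + u{\left(141 \right)} = \left(-10492 + 53\right) + 141^{2} = -10439 + 19881 = 9442$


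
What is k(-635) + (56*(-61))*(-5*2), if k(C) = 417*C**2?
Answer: 168178985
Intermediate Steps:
k(-635) + (56*(-61))*(-5*2) = 417*(-635)**2 + (56*(-61))*(-5*2) = 417*403225 - 3416*(-10) = 168144825 + 34160 = 168178985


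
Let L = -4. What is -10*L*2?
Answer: 80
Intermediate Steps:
-10*L*2 = -10*(-4)*2 = 40*2 = 80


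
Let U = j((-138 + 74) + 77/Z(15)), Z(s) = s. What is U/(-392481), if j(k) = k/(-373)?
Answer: -883/2195931195 ≈ -4.0211e-7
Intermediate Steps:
j(k) = -k/373 (j(k) = k*(-1/373) = -k/373)
U = 883/5595 (U = -((-138 + 74) + 77/15)/373 = -(-64 + 77*(1/15))/373 = -(-64 + 77/15)/373 = -1/373*(-883/15) = 883/5595 ≈ 0.15782)
U/(-392481) = (883/5595)/(-392481) = (883/5595)*(-1/392481) = -883/2195931195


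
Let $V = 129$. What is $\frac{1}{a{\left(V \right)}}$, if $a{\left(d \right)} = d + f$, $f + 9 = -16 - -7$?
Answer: $\frac{1}{111} \approx 0.009009$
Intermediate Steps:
$f = -18$ ($f = -9 - 9 = -18$)
$a{\left(d \right)} = -18 + d$ ($a{\left(d \right)} = d - 18 = -18 + d$)
$\frac{1}{a{\left(V \right)}} = \frac{1}{-18 + 129} = \frac{1}{111}$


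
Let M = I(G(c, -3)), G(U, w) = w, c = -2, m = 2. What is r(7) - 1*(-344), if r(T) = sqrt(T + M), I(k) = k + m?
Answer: 344 + sqrt(6) ≈ 346.45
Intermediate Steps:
I(k) = 2 + k (I(k) = k + 2 = 2 + k)
M = -1 (M = 2 - 3 = -1)
r(T) = sqrt(-1 + T) (r(T) = sqrt(T - 1) = sqrt(-1 + T))
r(7) - 1*(-344) = sqrt(-1 + 7) - 1*(-344) = sqrt(6) + 344 = 344 + sqrt(6)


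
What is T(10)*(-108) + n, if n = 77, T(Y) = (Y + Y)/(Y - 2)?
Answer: -193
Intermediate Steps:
T(Y) = 2*Y/(-2 + Y) (T(Y) = (2*Y)/(-2 + Y) = 2*Y/(-2 + Y))
T(10)*(-108) + n = (2*10/(-2 + 10))*(-108) + 77 = (2*10/8)*(-108) + 77 = (2*10*(⅛))*(-108) + 77 = (5/2)*(-108) + 77 = -270 + 77 = -193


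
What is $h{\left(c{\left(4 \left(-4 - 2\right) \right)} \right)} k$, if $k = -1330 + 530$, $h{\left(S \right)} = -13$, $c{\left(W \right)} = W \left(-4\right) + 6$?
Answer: $10400$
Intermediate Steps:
$c{\left(W \right)} = 6 - 4 W$ ($c{\left(W \right)} = - 4 W + 6 = 6 - 4 W$)
$k = -800$
$h{\left(c{\left(4 \left(-4 - 2\right) \right)} \right)} k = \left(-13\right) \left(-800\right) = 10400$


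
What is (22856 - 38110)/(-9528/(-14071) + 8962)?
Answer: -107319517/63056915 ≈ -1.7019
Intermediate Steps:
(22856 - 38110)/(-9528/(-14071) + 8962) = -15254/(-9528*(-1/14071) + 8962) = -15254/(9528/14071 + 8962) = -15254/126113830/14071 = -15254*14071/126113830 = -107319517/63056915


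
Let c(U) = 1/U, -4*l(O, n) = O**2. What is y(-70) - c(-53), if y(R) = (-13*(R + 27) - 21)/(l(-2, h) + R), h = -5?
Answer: -28443/3763 ≈ -7.5586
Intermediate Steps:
l(O, n) = -O**2/4
y(R) = (-372 - 13*R)/(-1 + R) (y(R) = (-13*(R + 27) - 21)/(-1/4*(-2)**2 + R) = (-13*(27 + R) - 21)/(-1/4*4 + R) = ((-351 - 13*R) - 21)/(-1 + R) = (-372 - 13*R)/(-1 + R))
y(-70) - c(-53) = (-372 - 13*(-70))/(-1 - 70) - 1/(-53) = (-372 + 910)/(-71) - 1*(-1/53) = -1/71*538 + 1/53 = -538/71 + 1/53 = -28443/3763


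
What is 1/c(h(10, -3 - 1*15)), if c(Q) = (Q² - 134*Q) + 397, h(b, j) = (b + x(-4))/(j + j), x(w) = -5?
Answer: 1296/538657 ≈ 0.0024060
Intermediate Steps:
h(b, j) = (-5 + b)/(2*j) (h(b, j) = (b - 5)/(j + j) = (-5 + b)/((2*j)) = (-5 + b)*(1/(2*j)) = (-5 + b)/(2*j))
c(Q) = 397 + Q² - 134*Q
1/c(h(10, -3 - 1*15)) = 1/(397 + ((-5 + 10)/(2*(-3 - 1*15)))² - 67*(-5 + 10)/(-3 - 1*15)) = 1/(397 + ((½)*5/(-3 - 15))² - 67*5/(-3 - 15)) = 1/(397 + ((½)*5/(-18))² - 67*5/(-18)) = 1/(397 + ((½)*(-1/18)*5)² - 67*(-1)*5/18) = 1/(397 + (-5/36)² - 134*(-5/36)) = 1/(397 + 25/1296 + 335/18) = 1/(538657/1296) = 1296/538657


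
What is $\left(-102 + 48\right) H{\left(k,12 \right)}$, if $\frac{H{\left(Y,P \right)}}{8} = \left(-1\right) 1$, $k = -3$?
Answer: $432$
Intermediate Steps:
$H{\left(Y,P \right)} = -8$ ($H{\left(Y,P \right)} = 8 \left(\left(-1\right) 1\right) = 8 \left(-1\right) = -8$)
$\left(-102 + 48\right) H{\left(k,12 \right)} = \left(-102 + 48\right) \left(-8\right) = \left(-54\right) \left(-8\right) = 432$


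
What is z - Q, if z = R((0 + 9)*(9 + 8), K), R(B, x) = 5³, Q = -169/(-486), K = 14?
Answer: 60581/486 ≈ 124.65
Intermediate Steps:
Q = 169/486 (Q = -169*(-1/486) = 169/486 ≈ 0.34774)
R(B, x) = 125
z = 125
z - Q = 125 - 1*169/486 = 125 - 169/486 = 60581/486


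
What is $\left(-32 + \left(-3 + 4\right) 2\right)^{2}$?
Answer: $900$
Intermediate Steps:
$\left(-32 + \left(-3 + 4\right) 2\right)^{2} = \left(-32 + 1 \cdot 2\right)^{2} = \left(-32 + 2\right)^{2} = \left(-30\right)^{2} = 900$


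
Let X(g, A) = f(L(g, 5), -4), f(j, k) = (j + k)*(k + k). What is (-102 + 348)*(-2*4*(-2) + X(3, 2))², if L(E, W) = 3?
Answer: 141696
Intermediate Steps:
f(j, k) = 2*k*(j + k) (f(j, k) = (j + k)*(2*k) = 2*k*(j + k))
X(g, A) = 8 (X(g, A) = 2*(-4)*(3 - 4) = 2*(-4)*(-1) = 8)
(-102 + 348)*(-2*4*(-2) + X(3, 2))² = (-102 + 348)*(-2*4*(-2) + 8)² = 246*(-8*(-2) + 8)² = 246*(16 + 8)² = 246*24² = 246*576 = 141696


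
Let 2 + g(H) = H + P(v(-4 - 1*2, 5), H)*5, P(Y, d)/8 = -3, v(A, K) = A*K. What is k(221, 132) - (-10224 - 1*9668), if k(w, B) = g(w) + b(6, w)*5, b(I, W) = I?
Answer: 20021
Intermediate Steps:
P(Y, d) = -24 (P(Y, d) = 8*(-3) = -24)
g(H) = -122 + H (g(H) = -2 + (H - 24*5) = -2 + (H - 120) = -2 + (-120 + H) = -122 + H)
k(w, B) = -92 + w (k(w, B) = (-122 + w) + 6*5 = (-122 + w) + 30 = -92 + w)
k(221, 132) - (-10224 - 1*9668) = (-92 + 221) - (-10224 - 1*9668) = 129 - (-10224 - 9668) = 129 - 1*(-19892) = 129 + 19892 = 20021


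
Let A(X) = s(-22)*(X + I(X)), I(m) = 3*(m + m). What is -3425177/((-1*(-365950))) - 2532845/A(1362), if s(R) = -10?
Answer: 8576260751/498423900 ≈ 17.207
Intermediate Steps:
I(m) = 6*m (I(m) = 3*(2*m) = 6*m)
A(X) = -70*X (A(X) = -10*(X + 6*X) = -70*X)
-3425177/((-1*(-365950))) - 2532845/A(1362) = -3425177/((-1*(-365950))) - 2532845/((-70*1362)) = -3425177/365950 - 2532845/(-95340) = -3425177*1/365950 - 2532845*(-1/95340) = -3425177/365950 + 72367/2724 = 8576260751/498423900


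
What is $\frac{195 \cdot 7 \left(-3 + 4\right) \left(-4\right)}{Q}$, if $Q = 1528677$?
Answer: $- \frac{1820}{509559} \approx -0.0035717$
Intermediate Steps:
$\frac{195 \cdot 7 \left(-3 + 4\right) \left(-4\right)}{Q} = \frac{195 \cdot 7 \left(-3 + 4\right) \left(-4\right)}{1528677} = 1365 \cdot 1 \left(-4\right) \frac{1}{1528677} = 1365 \left(-4\right) \frac{1}{1528677} = \left(-5460\right) \frac{1}{1528677} = - \frac{1820}{509559}$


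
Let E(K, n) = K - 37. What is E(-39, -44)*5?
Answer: -380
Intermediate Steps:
E(K, n) = -37 + K
E(-39, -44)*5 = (-37 - 39)*5 = -76*5 = -380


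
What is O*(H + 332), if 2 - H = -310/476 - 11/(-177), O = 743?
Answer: 10472511443/42126 ≈ 2.4860e+5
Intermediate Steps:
H = 109069/42126 (H = 2 - (-310/476 - 11/(-177)) = 2 - (-310*1/476 - 11*(-1/177)) = 2 - (-155/238 + 11/177) = 2 - 1*(-24817/42126) = 2 + 24817/42126 = 109069/42126 ≈ 2.5891)
O*(H + 332) = 743*(109069/42126 + 332) = 743*(14094901/42126) = 10472511443/42126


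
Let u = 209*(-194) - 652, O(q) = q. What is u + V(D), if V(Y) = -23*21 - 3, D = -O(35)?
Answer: -41684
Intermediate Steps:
u = -41198 (u = -40546 - 652 = -41198)
D = -35 (D = -1*35 = -35)
V(Y) = -486 (V(Y) = -483 - 3 = -486)
u + V(D) = -41198 - 486 = -41684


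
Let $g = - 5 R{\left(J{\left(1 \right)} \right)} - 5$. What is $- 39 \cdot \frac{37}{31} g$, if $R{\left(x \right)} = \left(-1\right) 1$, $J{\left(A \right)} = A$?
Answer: $0$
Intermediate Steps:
$R{\left(x \right)} = -1$
$g = 0$ ($g = \left(-5\right) \left(-1\right) - 5 = 5 - 5 = 0$)
$- 39 \cdot \frac{37}{31} g = - 39 \cdot \frac{37}{31} \cdot 0 = - 39 \cdot 37 \cdot \frac{1}{31} \cdot 0 = \left(-39\right) \frac{37}{31} \cdot 0 = \left(- \frac{1443}{31}\right) 0 = 0$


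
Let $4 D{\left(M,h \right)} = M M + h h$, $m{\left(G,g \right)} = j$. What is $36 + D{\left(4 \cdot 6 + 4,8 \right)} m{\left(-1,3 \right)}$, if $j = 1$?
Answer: $248$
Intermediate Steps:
$m{\left(G,g \right)} = 1$
$D{\left(M,h \right)} = \frac{M^{2}}{4} + \frac{h^{2}}{4}$ ($D{\left(M,h \right)} = \frac{M M + h h}{4} = \frac{M^{2} + h^{2}}{4} = \frac{M^{2}}{4} + \frac{h^{2}}{4}$)
$36 + D{\left(4 \cdot 6 + 4,8 \right)} m{\left(-1,3 \right)} = 36 + \left(\frac{\left(4 \cdot 6 + 4\right)^{2}}{4} + \frac{8^{2}}{4}\right) 1 = 36 + \left(\frac{\left(24 + 4\right)^{2}}{4} + \frac{1}{4} \cdot 64\right) 1 = 36 + \left(\frac{28^{2}}{4} + 16\right) 1 = 36 + \left(\frac{1}{4} \cdot 784 + 16\right) 1 = 36 + \left(196 + 16\right) 1 = 36 + 212 \cdot 1 = 36 + 212 = 248$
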